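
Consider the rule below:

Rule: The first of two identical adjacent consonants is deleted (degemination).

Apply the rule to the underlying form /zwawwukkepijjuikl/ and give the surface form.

/ww/ is a geminate; the first /w/ deletes.
/kk/ is a geminate; the first /k/ deletes.
/jj/ is a geminate; the first /j/ deletes.
The other instances of /z/, /w/, /k/, /p/, /j/, /l/ do not occur in the required environment and remain unchanged.
Surface form: [zwawukepijuikl].

zwawukepijuikl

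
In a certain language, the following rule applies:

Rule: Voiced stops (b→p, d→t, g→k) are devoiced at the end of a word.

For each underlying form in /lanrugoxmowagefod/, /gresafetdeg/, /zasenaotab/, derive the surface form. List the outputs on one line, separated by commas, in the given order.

/lanrugoxmowagefod/: /d/ is a voiced stop in word-final position, so it devoices to [t]. → [lanrugoxmowagefot].
/gresafetdeg/: /g/ is a voiced stop in word-final position, so it devoices to [k]. → [gresafetdek].
/zasenaotab/: /b/ is a voiced stop in word-final position, so it devoices to [p]. → [zasenaotap].

lanrugoxmowagefot, gresafetdek, zasenaotap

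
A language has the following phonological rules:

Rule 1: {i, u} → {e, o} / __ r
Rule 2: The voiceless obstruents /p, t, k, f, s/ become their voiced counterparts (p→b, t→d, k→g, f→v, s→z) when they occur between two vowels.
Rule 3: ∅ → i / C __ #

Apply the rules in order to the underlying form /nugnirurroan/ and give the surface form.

nugnerorroani

Rule 1 (pre-rhotic lowering): /i/ is a high vowel immediately before /r/, so it lowers to [e]. /u/ is a high vowel immediately before /r/, so it lowers to [o]. /nugnirurroan/ → nugnerorroan.
Rule 2 (intervocalic voicing): no segment meets the environment; /nugnerorroan/ is unchanged.
Rule 3 (final i-epenthesis): the form ends in the consonant /n/, so [i] is inserted word-finally. /nugnerorroan/ → nugnerorroani.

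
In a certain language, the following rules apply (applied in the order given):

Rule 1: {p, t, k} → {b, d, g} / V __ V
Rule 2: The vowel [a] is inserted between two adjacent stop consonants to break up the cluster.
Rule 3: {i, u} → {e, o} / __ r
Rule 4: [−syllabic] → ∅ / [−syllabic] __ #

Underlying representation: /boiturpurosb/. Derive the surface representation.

Rule 1 (intervocalic voicing): /t/ is a voiceless stop between vowels /i/ and /u/, so it voices to [d]. /boiturpurosb/ → boidurpurosb.
Rule 2 (stop-cluster a-epenthesis): no segment meets the environment; /boidurpurosb/ is unchanged.
Rule 3 (pre-rhotic lowering): /u/ is a high vowel immediately before /r/, so it lowers to [o]. /u/ is a high vowel immediately before /r/, so it lowers to [o]. /boidurpurosb/ → boidorporosb.
Rule 4 (final cluster simplification): /b/ is the second consonant of a word-final cluster /sb/, so it deletes. /boidorporosb/ → boidorporos.

boidorporos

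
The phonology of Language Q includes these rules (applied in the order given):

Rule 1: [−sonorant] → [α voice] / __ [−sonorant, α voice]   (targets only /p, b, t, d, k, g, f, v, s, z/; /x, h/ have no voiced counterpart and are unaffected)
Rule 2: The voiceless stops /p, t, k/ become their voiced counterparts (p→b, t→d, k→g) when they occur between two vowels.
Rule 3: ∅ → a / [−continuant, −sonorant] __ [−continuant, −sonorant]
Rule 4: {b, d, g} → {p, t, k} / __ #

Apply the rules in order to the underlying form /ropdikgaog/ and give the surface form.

robadigagaok

Rule 1 (regressive voicing assimilation): /p/ precedes the voiced obstruent /d/, so it voices to [b] by assimilation. /k/ precedes the voiced obstruent /g/, so it voices to [g] by assimilation. /ropdikgaog/ → robdiggaog.
Rule 2 (intervocalic voicing): no segment meets the environment; /robdiggaog/ is unchanged.
Rule 3 (stop-cluster a-epenthesis): /b/ and /d/ form a stop–stop cluster, so [a] is inserted between them. /g/ and /g/ form a stop–stop cluster, so [a] is inserted between them. /robdiggaog/ → robadigagaog.
Rule 4 (final devoicing): /g/ is a voiced stop in word-final position, so it devoices to [k]. /robadigagaog/ → robadigagaok.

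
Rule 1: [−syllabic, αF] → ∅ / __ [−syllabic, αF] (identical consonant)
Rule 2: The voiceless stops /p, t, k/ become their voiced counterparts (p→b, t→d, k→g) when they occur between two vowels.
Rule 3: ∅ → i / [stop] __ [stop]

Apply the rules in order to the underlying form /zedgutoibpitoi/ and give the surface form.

zedigudoibipidoi

Rule 1 (degemination): no segment meets the environment; /zedgutoibpitoi/ is unchanged.
Rule 2 (intervocalic voicing): /t/ is a voiceless stop between vowels /u/ and /o/, so it voices to [d]. /t/ is a voiceless stop between vowels /i/ and /o/, so it voices to [d]. /zedgutoibpitoi/ → zedgudoibpidoi.
Rule 3 (stop-cluster i-epenthesis): /d/ and /g/ form a stop–stop cluster, so [i] is inserted between them. /b/ and /p/ form a stop–stop cluster, so [i] is inserted between them. /zedgudoibpidoi/ → zedigudoibipidoi.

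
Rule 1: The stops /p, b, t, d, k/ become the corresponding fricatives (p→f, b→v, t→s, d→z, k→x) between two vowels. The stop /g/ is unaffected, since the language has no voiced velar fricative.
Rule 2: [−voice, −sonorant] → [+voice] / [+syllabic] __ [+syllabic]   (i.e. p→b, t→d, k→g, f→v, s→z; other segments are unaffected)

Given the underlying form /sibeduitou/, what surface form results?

sivezuizou

Rule 1 (intervocalic spirantization): /b/ is a stop between vowels /i/ and /e/, so it spirantizes to the fricative [v]. /d/ is a stop between vowels /e/ and /u/, so it spirantizes to the fricative [z]. /t/ is a stop between vowels /i/ and /o/, so it spirantizes to the fricative [s]. /sibeduitou/ → sivezuisou.
Rule 2 (intervocalic voicing): /s/ is a voiceless obstruent between vowels /i/ and /o/, so it voices to [z]. /sivezuisou/ → sivezuizou.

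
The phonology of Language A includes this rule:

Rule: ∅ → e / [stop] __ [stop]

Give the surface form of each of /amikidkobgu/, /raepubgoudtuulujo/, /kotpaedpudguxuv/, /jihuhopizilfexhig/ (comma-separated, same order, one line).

amikidekobegu, raepubegoudetuulujo, kotepaedepudeguxuv, jihuhopizilfexhig

/amikidkobgu/: /d/ and /k/ form a stop–stop cluster, so [e] is inserted between them. /b/ and /g/ form a stop–stop cluster, so [e] is inserted between them. → [amikidekobegu].
/raepubgoudtuulujo/: /b/ and /g/ form a stop–stop cluster, so [e] is inserted between them. /d/ and /t/ form a stop–stop cluster, so [e] is inserted between them. → [raepubegoudetuulujo].
/kotpaedpudguxuv/: /t/ and /p/ form a stop–stop cluster, so [e] is inserted between them. /d/ and /p/ form a stop–stop cluster, so [e] is inserted between them. /d/ and /g/ form a stop–stop cluster, so [e] is inserted between them. → [kotepaedepudeguxuv].
/jihuhopizilfexhig/: the rule's environment is not met; surfaces unchanged as [jihuhopizilfexhig].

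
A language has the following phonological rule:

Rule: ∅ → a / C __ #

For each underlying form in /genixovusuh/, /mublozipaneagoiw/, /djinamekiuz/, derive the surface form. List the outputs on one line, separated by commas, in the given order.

genixovusuha, mublozipaneagoiwa, djinamekiuza

/genixovusuh/: the form ends in the consonant /h/, so [a] is inserted word-finally. → [genixovusuha].
/mublozipaneagoiw/: the form ends in the consonant /w/, so [a] is inserted word-finally. → [mublozipaneagoiwa].
/djinamekiuz/: the form ends in the consonant /z/, so [a] is inserted word-finally. → [djinamekiuza].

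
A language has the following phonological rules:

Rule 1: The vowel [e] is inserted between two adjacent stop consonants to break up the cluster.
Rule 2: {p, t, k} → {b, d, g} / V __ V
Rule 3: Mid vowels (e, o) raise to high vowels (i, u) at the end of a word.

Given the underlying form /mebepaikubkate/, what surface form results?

mebebaigubegadi

Rule 1 (stop-cluster e-epenthesis): /b/ and /k/ form a stop–stop cluster, so [e] is inserted between them. /mebepaikubkate/ → mebepaikubekate.
Rule 2 (intervocalic voicing): /p/ is a voiceless stop between vowels /e/ and /a/, so it voices to [b]. /k/ is a voiceless stop between vowels /i/ and /u/, so it voices to [g]. /k/ is a voiceless stop between vowels /e/ and /a/, so it voices to [g]. /t/ is a voiceless stop between vowels /a/ and /e/, so it voices to [d]. /mebepaikubekate/ → mebebaigubegade.
Rule 3 (final vowel raising): /e/ is a mid vowel in word-final position, so it raises to [i]. /mebebaigubegade/ → mebebaigubegadi.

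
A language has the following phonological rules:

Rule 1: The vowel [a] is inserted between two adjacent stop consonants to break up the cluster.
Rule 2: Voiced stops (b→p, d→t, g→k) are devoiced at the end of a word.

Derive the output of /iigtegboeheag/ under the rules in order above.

iigategaboeheak

Rule 1 (stop-cluster a-epenthesis): /g/ and /t/ form a stop–stop cluster, so [a] is inserted between them. /g/ and /b/ form a stop–stop cluster, so [a] is inserted between them. /iigtegboeheag/ → iigategaboeheag.
Rule 2 (final devoicing): /g/ is a voiced stop in word-final position, so it devoices to [k]. /iigategaboeheag/ → iigategaboeheak.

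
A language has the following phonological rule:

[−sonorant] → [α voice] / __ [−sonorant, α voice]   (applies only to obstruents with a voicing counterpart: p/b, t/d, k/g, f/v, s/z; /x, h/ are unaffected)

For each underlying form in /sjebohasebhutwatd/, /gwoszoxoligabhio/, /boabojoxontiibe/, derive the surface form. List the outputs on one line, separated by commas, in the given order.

/sjebohasebhutwatd/: /b/ precedes the voiceless obstruent /h/, so it devoices to [p] by assimilation. /t/ precedes the voiced obstruent /d/, so it voices to [d] by assimilation. → [sjebohasephutwadd].
/gwoszoxoligabhio/: /s/ precedes the voiced obstruent /z/, so it voices to [z] by assimilation. /b/ precedes the voiceless obstruent /h/, so it devoices to [p] by assimilation. → [gwozzoxoligaphio].
/boabojoxontiibe/: the rule's environment is not met; surfaces unchanged as [boabojoxontiibe].

sjebohasephutwadd, gwozzoxoligaphio, boabojoxontiibe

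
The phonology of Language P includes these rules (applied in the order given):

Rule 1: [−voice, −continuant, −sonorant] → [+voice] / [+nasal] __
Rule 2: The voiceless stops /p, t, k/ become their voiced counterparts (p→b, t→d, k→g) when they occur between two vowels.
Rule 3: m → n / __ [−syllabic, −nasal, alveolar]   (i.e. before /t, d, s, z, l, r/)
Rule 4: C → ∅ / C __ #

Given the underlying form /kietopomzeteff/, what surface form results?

Rule 1 (post-nasal voicing): no segment meets the environment; /kietopomzeteff/ is unchanged.
Rule 2 (intervocalic voicing): /t/ is a voiceless stop between vowels /e/ and /o/, so it voices to [d]. /p/ is a voiceless stop between vowels /o/ and /o/, so it voices to [b]. /t/ is a voiceless stop between vowels /e/ and /e/, so it voices to [d]. /kietopomzeteff/ → kiedobomzedeff.
Rule 3 (nasal place assimilation): /m/ precedes the alveolar consonant /z/, so it assimilates in place to [n]. /kiedobomzedeff/ → kiedobonzedeff.
Rule 4 (final cluster simplification): /f/ is the second consonant of a word-final cluster /ff/, so it deletes. /kiedobonzedeff/ → kiedobonzedef.

kiedobonzedef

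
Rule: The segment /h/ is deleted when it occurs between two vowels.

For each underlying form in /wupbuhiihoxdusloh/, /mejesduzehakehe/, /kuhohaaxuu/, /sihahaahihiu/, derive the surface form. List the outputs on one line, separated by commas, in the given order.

/wupbuhiihoxdusloh/: /h/ occurs between vowels /u/ and /i/, so it deletes. /h/ occurs between vowels /i/ and /o/, so it deletes. → [wupbuiioxdusloh].
/mejesduzehakehe/: /h/ occurs between vowels /e/ and /a/, so it deletes. /h/ occurs between vowels /e/ and /e/, so it deletes. → [mejesduzeakee].
/kuhohaaxuu/: /h/ occurs between vowels /u/ and /o/, so it deletes. /h/ occurs between vowels /o/ and /a/, so it deletes. → [kuoaaxuu].
/sihahaahihiu/: /h/ occurs between vowels /i/ and /a/, so it deletes. /h/ occurs between vowels /a/ and /a/, so it deletes. /h/ occurs between vowels /a/ and /i/, so it deletes. /h/ occurs between vowels /i/ and /i/, so it deletes. → [siaaaiiu].

wupbuiioxdusloh, mejesduzeakee, kuoaaxuu, siaaaiiu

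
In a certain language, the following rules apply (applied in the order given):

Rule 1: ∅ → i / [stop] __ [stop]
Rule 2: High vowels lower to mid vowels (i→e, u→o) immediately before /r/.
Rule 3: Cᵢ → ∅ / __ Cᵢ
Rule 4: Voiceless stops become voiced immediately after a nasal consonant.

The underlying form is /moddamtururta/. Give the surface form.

Rule 1 (stop-cluster i-epenthesis): /d/ and /d/ form a stop–stop cluster, so [i] is inserted between them. /moddamtururta/ → modidamtururta.
Rule 2 (pre-rhotic lowering): /u/ is a high vowel immediately before /r/, so it lowers to [o]. /u/ is a high vowel immediately before /r/, so it lowers to [o]. /modidamtururta/ → modidamtororta.
Rule 3 (degemination): no segment meets the environment; /modidamtororta/ is unchanged.
Rule 4 (post-nasal voicing): /t/ is a voiceless stop immediately after the nasal /m/, so it voices to [d]. /modidamtororta/ → modidamdororta.

modidamdororta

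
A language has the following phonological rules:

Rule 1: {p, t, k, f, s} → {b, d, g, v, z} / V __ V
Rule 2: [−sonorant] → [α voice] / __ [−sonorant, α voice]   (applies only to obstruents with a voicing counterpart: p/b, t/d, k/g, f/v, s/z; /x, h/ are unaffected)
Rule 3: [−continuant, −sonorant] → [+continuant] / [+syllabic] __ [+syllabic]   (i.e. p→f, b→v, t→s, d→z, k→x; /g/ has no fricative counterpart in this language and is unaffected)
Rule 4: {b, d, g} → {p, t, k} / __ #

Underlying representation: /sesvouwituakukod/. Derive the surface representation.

Rule 1 (intervocalic voicing): /t/ is a voiceless obstruent between vowels /i/ and /u/, so it voices to [d]. /k/ is a voiceless obstruent between vowels /a/ and /u/, so it voices to [g]. /k/ is a voiceless obstruent between vowels /u/ and /o/, so it voices to [g]. /sesvouwituakukod/ → sesvouwiduagugod.
Rule 2 (regressive voicing assimilation): /s/ precedes the voiced obstruent /v/, so it voices to [z] by assimilation. /sesvouwiduagugod/ → sezvouwiduagugod.
Rule 3 (intervocalic spirantization): /d/ is a stop between vowels /i/ and /u/, so it spirantizes to the fricative [z]. /sezvouwiduagugod/ → sezvouwizuagugod.
Rule 4 (final devoicing): /d/ is a voiced stop in word-final position, so it devoices to [t]. /sezvouwizuagugod/ → sezvouwizuagugot.

sezvouwizuagugot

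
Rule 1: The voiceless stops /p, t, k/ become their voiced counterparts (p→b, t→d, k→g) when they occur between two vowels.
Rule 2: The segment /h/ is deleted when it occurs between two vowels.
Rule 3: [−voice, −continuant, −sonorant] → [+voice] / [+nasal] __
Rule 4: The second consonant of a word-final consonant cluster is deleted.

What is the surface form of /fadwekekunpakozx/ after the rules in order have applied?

Rule 1 (intervocalic voicing): /k/ is a voiceless stop between vowels /e/ and /e/, so it voices to [g]. /k/ is a voiceless stop between vowels /e/ and /u/, so it voices to [g]. /k/ is a voiceless stop between vowels /a/ and /o/, so it voices to [g]. /fadwekekunpakozx/ → fadwegegunpagozx.
Rule 2 (intervocalic h-deletion): no segment meets the environment; /fadwegegunpagozx/ is unchanged.
Rule 3 (post-nasal voicing): /p/ is a voiceless stop immediately after the nasal /n/, so it voices to [b]. /fadwegegunpagozx/ → fadwegegunbagozx.
Rule 4 (final cluster simplification): /x/ is the second consonant of a word-final cluster /zx/, so it deletes. /fadwegegunbagozx/ → fadwegegunbagoz.

fadwegegunbagoz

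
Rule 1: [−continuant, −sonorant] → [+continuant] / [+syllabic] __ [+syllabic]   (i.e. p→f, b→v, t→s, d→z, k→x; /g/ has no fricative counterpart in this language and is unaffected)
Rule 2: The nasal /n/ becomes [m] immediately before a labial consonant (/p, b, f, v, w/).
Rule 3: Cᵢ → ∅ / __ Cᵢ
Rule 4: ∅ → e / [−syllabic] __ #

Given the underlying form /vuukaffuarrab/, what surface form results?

vuuxafuarabe

Rule 1 (intervocalic spirantization): /k/ is a stop between vowels /u/ and /a/, so it spirantizes to the fricative [x]. /vuukaffuarrab/ → vuuxaffuarrab.
Rule 2 (nasal place assimilation): no segment meets the environment; /vuuxaffuarrab/ is unchanged.
Rule 3 (degemination): /ff/ is a geminate; the first /f/ deletes. /rr/ is a geminate; the first /r/ deletes. /vuuxaffuarrab/ → vuuxafuarab.
Rule 4 (final e-epenthesis): the form ends in the consonant /b/, so [e] is inserted word-finally. /vuuxafuarab/ → vuuxafuarabe.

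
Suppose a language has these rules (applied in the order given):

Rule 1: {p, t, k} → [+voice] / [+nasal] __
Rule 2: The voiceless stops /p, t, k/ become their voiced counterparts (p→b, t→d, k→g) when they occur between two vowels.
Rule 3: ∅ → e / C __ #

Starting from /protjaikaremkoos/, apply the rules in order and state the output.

Rule 1 (post-nasal voicing): /k/ is a voiceless stop immediately after the nasal /m/, so it voices to [g]. /protjaikaremkoos/ → protjaikaremgoos.
Rule 2 (intervocalic voicing): /k/ is a voiceless stop between vowels /i/ and /a/, so it voices to [g]. /protjaikaremgoos/ → protjaigaremgoos.
Rule 3 (final e-epenthesis): the form ends in the consonant /s/, so [e] is inserted word-finally. /protjaigaremgoos/ → protjaigaremgoose.

protjaigaremgoose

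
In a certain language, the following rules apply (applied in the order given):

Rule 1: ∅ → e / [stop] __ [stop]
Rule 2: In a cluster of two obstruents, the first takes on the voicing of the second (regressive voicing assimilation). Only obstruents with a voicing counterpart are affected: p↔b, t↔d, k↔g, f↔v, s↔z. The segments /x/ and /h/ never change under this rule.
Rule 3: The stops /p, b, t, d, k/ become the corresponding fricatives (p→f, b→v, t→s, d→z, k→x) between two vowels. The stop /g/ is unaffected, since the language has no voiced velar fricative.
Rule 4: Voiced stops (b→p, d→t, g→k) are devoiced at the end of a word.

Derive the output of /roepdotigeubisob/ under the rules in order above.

Rule 1 (stop-cluster e-epenthesis): /p/ and /d/ form a stop–stop cluster, so [e] is inserted between them. /roepdotigeubisob/ → roepedotigeubisob.
Rule 2 (regressive voicing assimilation): no segment meets the environment; /roepedotigeubisob/ is unchanged.
Rule 3 (intervocalic spirantization): /p/ is a stop between vowels /e/ and /e/, so it spirantizes to the fricative [f]. /d/ is a stop between vowels /e/ and /o/, so it spirantizes to the fricative [z]. /t/ is a stop between vowels /o/ and /i/, so it spirantizes to the fricative [s]. /b/ is a stop between vowels /u/ and /i/, so it spirantizes to the fricative [v]. /roepedotigeubisob/ → roefezosigeuvisob.
Rule 4 (final devoicing): /b/ is a voiced stop in word-final position, so it devoices to [p]. /roefezosigeuvisob/ → roefezosigeuvisop.

roefezosigeuvisop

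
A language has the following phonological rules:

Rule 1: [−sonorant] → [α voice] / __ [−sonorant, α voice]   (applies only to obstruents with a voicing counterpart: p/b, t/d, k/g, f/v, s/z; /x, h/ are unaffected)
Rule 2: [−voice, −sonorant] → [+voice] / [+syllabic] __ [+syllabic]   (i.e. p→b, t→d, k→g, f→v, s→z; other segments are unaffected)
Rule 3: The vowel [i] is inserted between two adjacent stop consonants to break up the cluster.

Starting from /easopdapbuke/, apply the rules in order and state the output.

eazobidabibuge

Rule 1 (regressive voicing assimilation): /p/ precedes the voiced obstruent /d/, so it voices to [b] by assimilation. /p/ precedes the voiced obstruent /b/, so it voices to [b] by assimilation. /easopdapbuke/ → easobdabbuke.
Rule 2 (intervocalic voicing): /s/ is a voiceless obstruent between vowels /a/ and /o/, so it voices to [z]. /k/ is a voiceless obstruent between vowels /u/ and /e/, so it voices to [g]. /easobdabbuke/ → eazobdabbuge.
Rule 3 (stop-cluster i-epenthesis): /b/ and /d/ form a stop–stop cluster, so [i] is inserted between them. /b/ and /b/ form a stop–stop cluster, so [i] is inserted between them. /eazobdabbuge/ → eazobidabibuge.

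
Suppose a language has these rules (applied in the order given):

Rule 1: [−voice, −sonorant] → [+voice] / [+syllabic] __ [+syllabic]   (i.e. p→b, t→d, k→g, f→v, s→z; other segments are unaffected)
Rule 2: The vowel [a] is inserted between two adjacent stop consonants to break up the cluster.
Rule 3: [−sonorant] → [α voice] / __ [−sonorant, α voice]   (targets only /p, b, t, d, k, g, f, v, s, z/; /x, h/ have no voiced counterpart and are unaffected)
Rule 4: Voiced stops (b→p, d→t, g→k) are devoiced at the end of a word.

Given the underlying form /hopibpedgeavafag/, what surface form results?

hobibapedageavavak

Rule 1 (intervocalic voicing): /p/ is a voiceless obstruent between vowels /o/ and /i/, so it voices to [b]. /f/ is a voiceless obstruent between vowels /a/ and /a/, so it voices to [v]. /hopibpedgeavafag/ → hobibpedgeavavag.
Rule 2 (stop-cluster a-epenthesis): /b/ and /p/ form a stop–stop cluster, so [a] is inserted between them. /d/ and /g/ form a stop–stop cluster, so [a] is inserted between them. /hobibpedgeavavag/ → hobibapedageavavag.
Rule 3 (regressive voicing assimilation): no segment meets the environment; /hobibapedageavavag/ is unchanged.
Rule 4 (final devoicing): /g/ is a voiced stop in word-final position, so it devoices to [k]. /hobibapedageavavag/ → hobibapedageavavak.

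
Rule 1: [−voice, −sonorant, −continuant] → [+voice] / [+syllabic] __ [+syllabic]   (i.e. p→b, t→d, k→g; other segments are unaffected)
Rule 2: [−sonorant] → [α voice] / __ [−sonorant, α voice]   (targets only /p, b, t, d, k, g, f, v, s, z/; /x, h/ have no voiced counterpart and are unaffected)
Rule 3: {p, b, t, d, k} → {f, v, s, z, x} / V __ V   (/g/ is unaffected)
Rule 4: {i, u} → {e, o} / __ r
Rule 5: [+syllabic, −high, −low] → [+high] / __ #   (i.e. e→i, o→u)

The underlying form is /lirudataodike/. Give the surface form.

Rule 1 (intervocalic voicing): /t/ is a voiceless stop between vowels /a/ and /a/, so it voices to [d]. /k/ is a voiceless stop between vowels /i/ and /e/, so it voices to [g]. /lirudataodike/ → lirudadaodige.
Rule 2 (regressive voicing assimilation): no segment meets the environment; /lirudadaodige/ is unchanged.
Rule 3 (intervocalic spirantization): /d/ is a stop between vowels /u/ and /a/, so it spirantizes to the fricative [z]. /d/ is a stop between vowels /a/ and /a/, so it spirantizes to the fricative [z]. /d/ is a stop between vowels /o/ and /i/, so it spirantizes to the fricative [z]. /lirudadaodige/ → liruzazaozige.
Rule 4 (pre-rhotic lowering): /i/ is a high vowel immediately before /r/, so it lowers to [e]. /liruzazaozige/ → leruzazaozige.
Rule 5 (final vowel raising): /e/ is a mid vowel in word-final position, so it raises to [i]. /leruzazaozige/ → leruzazaozigi.

leruzazaozigi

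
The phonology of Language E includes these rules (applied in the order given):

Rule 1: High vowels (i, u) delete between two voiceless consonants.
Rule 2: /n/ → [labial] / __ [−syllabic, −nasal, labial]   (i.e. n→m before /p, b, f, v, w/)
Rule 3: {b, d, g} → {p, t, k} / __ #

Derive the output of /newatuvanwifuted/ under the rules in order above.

newatuvamwiftet

Rule 1 (high vowel syncope): /u/ is a high vowel flanked by voiceless consonants /f/ and /t/, so it deletes. /newatuvanwifuted/ → newatuvanwifted.
Rule 2 (nasal place assimilation): /n/ precedes the labial consonant /w/, so it assimilates in place to [m]. /newatuvanwifted/ → newatuvamwifted.
Rule 3 (final devoicing): /d/ is a voiced stop in word-final position, so it devoices to [t]. /newatuvamwifted/ → newatuvamwiftet.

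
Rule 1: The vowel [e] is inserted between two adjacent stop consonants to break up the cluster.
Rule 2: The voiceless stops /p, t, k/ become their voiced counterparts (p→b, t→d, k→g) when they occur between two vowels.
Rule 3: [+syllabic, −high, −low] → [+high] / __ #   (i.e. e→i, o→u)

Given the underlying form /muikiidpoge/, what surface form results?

muigiidebogi

Rule 1 (stop-cluster e-epenthesis): /d/ and /p/ form a stop–stop cluster, so [e] is inserted between them. /muikiidpoge/ → muikiidepoge.
Rule 2 (intervocalic voicing): /k/ is a voiceless stop between vowels /i/ and /i/, so it voices to [g]. /p/ is a voiceless stop between vowels /e/ and /o/, so it voices to [b]. /muikiidepoge/ → muigiideboge.
Rule 3 (final vowel raising): /e/ is a mid vowel in word-final position, so it raises to [i]. /muigiideboge/ → muigiidebogi.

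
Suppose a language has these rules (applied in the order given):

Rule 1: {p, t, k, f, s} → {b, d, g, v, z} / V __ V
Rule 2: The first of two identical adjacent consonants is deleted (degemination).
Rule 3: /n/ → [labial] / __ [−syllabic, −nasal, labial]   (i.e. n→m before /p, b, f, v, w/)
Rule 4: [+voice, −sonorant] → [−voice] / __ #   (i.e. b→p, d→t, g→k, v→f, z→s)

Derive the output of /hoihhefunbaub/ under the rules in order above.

Rule 1 (intervocalic voicing): /f/ is a voiceless obstruent between vowels /e/ and /u/, so it voices to [v]. /hoihhefunbaub/ → hoihhevunbaub.
Rule 2 (degemination): /hh/ is a geminate; the first /h/ deletes. /hoihhevunbaub/ → hoihevunbaub.
Rule 3 (nasal place assimilation): /n/ precedes the labial consonant /b/, so it assimilates in place to [m]. /hoihevunbaub/ → hoihevumbaub.
Rule 4 (final devoicing): /b/ is a voiced obstruent in word-final position, so it devoices to [p]. /hoihevumbaub/ → hoihevumbaup.

hoihevumbaup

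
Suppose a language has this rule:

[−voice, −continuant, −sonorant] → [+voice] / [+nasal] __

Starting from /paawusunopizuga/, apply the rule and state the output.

paawusunopizuga

No segment of /paawusunopizuga/ meets the structural description of the rule, so the form surfaces unchanged.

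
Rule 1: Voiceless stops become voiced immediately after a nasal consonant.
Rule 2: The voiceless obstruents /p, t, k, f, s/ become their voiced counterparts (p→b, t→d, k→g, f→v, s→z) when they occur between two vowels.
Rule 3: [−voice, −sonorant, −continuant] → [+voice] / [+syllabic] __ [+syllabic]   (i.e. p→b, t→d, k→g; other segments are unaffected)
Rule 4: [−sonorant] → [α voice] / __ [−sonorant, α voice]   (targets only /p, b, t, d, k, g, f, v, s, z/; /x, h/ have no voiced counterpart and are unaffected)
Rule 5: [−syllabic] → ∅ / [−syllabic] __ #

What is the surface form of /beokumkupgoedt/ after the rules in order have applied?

Rule 1 (post-nasal voicing): /k/ is a voiceless stop immediately after the nasal /m/, so it voices to [g]. /beokumkupgoedt/ → beokumgupgoedt.
Rule 2 (intervocalic voicing): /k/ is a voiceless obstruent between vowels /o/ and /u/, so it voices to [g]. /beokumgupgoedt/ → beogumgupgoedt.
Rule 3 (intervocalic voicing): no segment meets the environment; /beogumgupgoedt/ is unchanged.
Rule 4 (regressive voicing assimilation): /p/ precedes the voiced obstruent /g/, so it voices to [b] by assimilation. /d/ precedes the voiceless obstruent /t/, so it devoices to [t] by assimilation. /beogumgupgoedt/ → beogumgubgoett.
Rule 5 (final cluster simplification): /t/ is the second consonant of a word-final cluster /tt/, so it deletes. /beogumgubgoett/ → beogumgubgoet.

beogumgubgoet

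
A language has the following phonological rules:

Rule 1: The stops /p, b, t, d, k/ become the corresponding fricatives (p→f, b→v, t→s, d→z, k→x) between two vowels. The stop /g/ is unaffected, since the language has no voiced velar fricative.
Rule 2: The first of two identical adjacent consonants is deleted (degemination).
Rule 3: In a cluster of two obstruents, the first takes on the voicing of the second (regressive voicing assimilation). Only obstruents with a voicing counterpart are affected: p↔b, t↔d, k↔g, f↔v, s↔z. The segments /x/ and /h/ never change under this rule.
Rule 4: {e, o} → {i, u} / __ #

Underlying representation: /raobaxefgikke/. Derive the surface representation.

Rule 1 (intervocalic spirantization): /b/ is a stop between vowels /o/ and /a/, so it spirantizes to the fricative [v]. /raobaxefgikke/ → raovaxefgikke.
Rule 2 (degemination): /kk/ is a geminate; the first /k/ deletes. /raovaxefgikke/ → raovaxefgike.
Rule 3 (regressive voicing assimilation): /f/ precedes the voiced obstruent /g/, so it voices to [v] by assimilation. /raovaxefgike/ → raovaxevgike.
Rule 4 (final vowel raising): /e/ is a mid vowel in word-final position, so it raises to [i]. /raovaxevgike/ → raovaxevgiki.

raovaxevgiki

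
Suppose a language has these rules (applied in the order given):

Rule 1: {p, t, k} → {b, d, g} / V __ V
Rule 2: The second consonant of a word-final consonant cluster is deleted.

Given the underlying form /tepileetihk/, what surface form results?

tebileedih

Rule 1 (intervocalic voicing): /p/ is a voiceless stop between vowels /e/ and /i/, so it voices to [b]. /t/ is a voiceless stop between vowels /e/ and /i/, so it voices to [d]. /tepileetihk/ → tebileedihk.
Rule 2 (final cluster simplification): /k/ is the second consonant of a word-final cluster /hk/, so it deletes. /tebileedihk/ → tebileedih.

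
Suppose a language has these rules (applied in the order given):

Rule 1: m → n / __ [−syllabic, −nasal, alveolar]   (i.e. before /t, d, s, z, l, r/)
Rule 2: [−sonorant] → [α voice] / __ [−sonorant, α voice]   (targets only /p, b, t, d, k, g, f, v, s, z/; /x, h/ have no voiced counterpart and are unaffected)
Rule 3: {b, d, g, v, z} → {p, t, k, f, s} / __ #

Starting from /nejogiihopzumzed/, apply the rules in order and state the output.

Rule 1 (nasal place assimilation): /m/ precedes the alveolar consonant /z/, so it assimilates in place to [n]. /nejogiihopzumzed/ → nejogiihopzunzed.
Rule 2 (regressive voicing assimilation): /p/ precedes the voiced obstruent /z/, so it voices to [b] by assimilation. /nejogiihopzunzed/ → nejogiihobzunzed.
Rule 3 (final devoicing): /d/ is a voiced obstruent in word-final position, so it devoices to [t]. /nejogiihobzunzed/ → nejogiihobzunzet.

nejogiihobzunzet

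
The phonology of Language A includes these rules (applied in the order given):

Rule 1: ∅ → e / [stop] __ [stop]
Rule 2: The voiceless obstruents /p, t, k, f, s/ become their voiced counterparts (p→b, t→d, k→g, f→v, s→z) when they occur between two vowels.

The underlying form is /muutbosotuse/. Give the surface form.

Rule 1 (stop-cluster e-epenthesis): /t/ and /b/ form a stop–stop cluster, so [e] is inserted between them. /muutbosotuse/ → muutebosotuse.
Rule 2 (intervocalic voicing): /t/ is a voiceless obstruent between vowels /u/ and /e/, so it voices to [d]. /s/ is a voiceless obstruent between vowels /o/ and /o/, so it voices to [z]. /t/ is a voiceless obstruent between vowels /o/ and /u/, so it voices to [d]. /s/ is a voiceless obstruent between vowels /u/ and /e/, so it voices to [z]. /muutebosotuse/ → muudebozoduze.

muudebozoduze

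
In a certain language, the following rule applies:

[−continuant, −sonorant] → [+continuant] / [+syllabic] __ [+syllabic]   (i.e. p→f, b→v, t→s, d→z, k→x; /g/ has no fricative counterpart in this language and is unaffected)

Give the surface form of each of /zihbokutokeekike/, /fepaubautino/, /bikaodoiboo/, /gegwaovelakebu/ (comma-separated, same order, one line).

/zihbokutokeekike/: /k/ is a stop between vowels /o/ and /u/, so it spirantizes to the fricative [x]. /t/ is a stop between vowels /u/ and /o/, so it spirantizes to the fricative [s]. /k/ is a stop between vowels /o/ and /e/, so it spirantizes to the fricative [x]. /k/ is a stop between vowels /e/ and /i/, so it spirantizes to the fricative [x]. /k/ is a stop between vowels /i/ and /e/, so it spirantizes to the fricative [x]. → [zihboxusoxeexixe].
/fepaubautino/: /p/ is a stop between vowels /e/ and /a/, so it spirantizes to the fricative [f]. /b/ is a stop between vowels /u/ and /a/, so it spirantizes to the fricative [v]. /t/ is a stop between vowels /u/ and /i/, so it spirantizes to the fricative [s]. → [fefauvausino].
/bikaodoiboo/: /k/ is a stop between vowels /i/ and /a/, so it spirantizes to the fricative [x]. /d/ is a stop between vowels /o/ and /o/, so it spirantizes to the fricative [z]. /b/ is a stop between vowels /i/ and /o/, so it spirantizes to the fricative [v]. → [bixaozoivoo].
/gegwaovelakebu/: /k/ is a stop between vowels /a/ and /e/, so it spirantizes to the fricative [x]. /b/ is a stop between vowels /e/ and /u/, so it spirantizes to the fricative [v]. → [gegwaovelaxevu].

zihboxusoxeexixe, fefauvausino, bixaozoivoo, gegwaovelaxevu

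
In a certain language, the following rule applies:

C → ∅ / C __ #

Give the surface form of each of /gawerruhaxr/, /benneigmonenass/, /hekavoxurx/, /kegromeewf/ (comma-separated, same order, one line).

gawerruhax, benneigmonenas, hekavoxur, kegromeew

/gawerruhaxr/: /r/ is the second consonant of a word-final cluster /xr/, so it deletes. → [gawerruhax].
/benneigmonenass/: /s/ is the second consonant of a word-final cluster /ss/, so it deletes. → [benneigmonenas].
/hekavoxurx/: /x/ is the second consonant of a word-final cluster /rx/, so it deletes. → [hekavoxur].
/kegromeewf/: /f/ is the second consonant of a word-final cluster /wf/, so it deletes. → [kegromeew].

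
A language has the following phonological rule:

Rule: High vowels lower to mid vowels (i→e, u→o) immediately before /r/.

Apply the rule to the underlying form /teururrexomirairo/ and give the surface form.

/u/ is a high vowel immediately before /r/, so it lowers to [o].
/u/ is a high vowel immediately before /r/, so it lowers to [o].
/i/ is a high vowel immediately before /r/, so it lowers to [e].
/i/ is a high vowel immediately before /r/, so it lowers to [e].
Surface form: [teororrexomeraero].

teororrexomeraero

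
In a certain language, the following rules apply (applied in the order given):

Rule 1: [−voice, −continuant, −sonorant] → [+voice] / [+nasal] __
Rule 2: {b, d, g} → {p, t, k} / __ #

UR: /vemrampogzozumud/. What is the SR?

Rule 1 (post-nasal voicing): /p/ is a voiceless stop immediately after the nasal /m/, so it voices to [b]. /vemrampogzozumud/ → vemrambogzozumud.
Rule 2 (final devoicing): /d/ is a voiced stop in word-final position, so it devoices to [t]. /vemrambogzozumud/ → vemrambogzozumut.

vemrambogzozumut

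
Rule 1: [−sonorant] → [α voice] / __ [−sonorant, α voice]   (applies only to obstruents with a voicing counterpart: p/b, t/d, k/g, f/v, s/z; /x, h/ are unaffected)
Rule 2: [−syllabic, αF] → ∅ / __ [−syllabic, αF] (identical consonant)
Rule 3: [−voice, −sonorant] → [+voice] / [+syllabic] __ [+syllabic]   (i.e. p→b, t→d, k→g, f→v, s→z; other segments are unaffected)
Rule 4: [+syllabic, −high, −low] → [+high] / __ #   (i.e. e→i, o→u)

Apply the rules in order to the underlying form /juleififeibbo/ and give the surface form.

Rule 1 (regressive voicing assimilation): no segment meets the environment; /juleififeibbo/ is unchanged.
Rule 2 (degemination): /bb/ is a geminate; the first /b/ deletes. /juleififeibbo/ → juleififeibo.
Rule 3 (intervocalic voicing): /f/ is a voiceless obstruent between vowels /i/ and /i/, so it voices to [v]. /f/ is a voiceless obstruent between vowels /i/ and /e/, so it voices to [v]. /juleififeibo/ → juleiviveibo.
Rule 4 (final vowel raising): /o/ is a mid vowel in word-final position, so it raises to [u]. /juleiviveibo/ → juleiviveibu.

juleiviveibu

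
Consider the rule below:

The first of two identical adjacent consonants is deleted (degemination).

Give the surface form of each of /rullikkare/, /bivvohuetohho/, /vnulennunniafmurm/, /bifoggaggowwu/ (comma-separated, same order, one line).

/rullikkare/: /ll/ is a geminate; the first /l/ deletes. /kk/ is a geminate; the first /k/ deletes. → [rulikare].
/bivvohuetohho/: /vv/ is a geminate; the first /v/ deletes. /hh/ is a geminate; the first /h/ deletes. → [bivohuetoho].
/vnulennunniafmurm/: /nn/ is a geminate; the first /n/ deletes. /nn/ is a geminate; the first /n/ deletes. → [vnulenuniafmurm].
/bifoggaggowwu/: /gg/ is a geminate; the first /g/ deletes. /gg/ is a geminate; the first /g/ deletes. /ww/ is a geminate; the first /w/ deletes. → [bifogagowu].

rulikare, bivohuetoho, vnulenuniafmurm, bifogagowu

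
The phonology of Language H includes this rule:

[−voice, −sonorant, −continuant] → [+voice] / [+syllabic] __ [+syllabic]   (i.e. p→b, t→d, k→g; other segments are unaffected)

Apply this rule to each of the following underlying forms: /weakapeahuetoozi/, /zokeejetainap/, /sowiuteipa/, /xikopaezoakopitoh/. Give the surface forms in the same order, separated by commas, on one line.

weagabeahuedoozi, zogeejedainap, sowiudeiba, xigobaezoagobidoh

/weakapeahuetoozi/: /k/ is a voiceless stop between vowels /a/ and /a/, so it voices to [g]. /p/ is a voiceless stop between vowels /a/ and /e/, so it voices to [b]. /t/ is a voiceless stop between vowels /e/ and /o/, so it voices to [d]. → [weagabeahuedoozi].
/zokeejetainap/: /k/ is a voiceless stop between vowels /o/ and /e/, so it voices to [g]. /t/ is a voiceless stop between vowels /e/ and /a/, so it voices to [d]. → [zogeejedainap].
/sowiuteipa/: /t/ is a voiceless stop between vowels /u/ and /e/, so it voices to [d]. /p/ is a voiceless stop between vowels /i/ and /a/, so it voices to [b]. → [sowiudeiba].
/xikopaezoakopitoh/: /k/ is a voiceless stop between vowels /i/ and /o/, so it voices to [g]. /p/ is a voiceless stop between vowels /o/ and /a/, so it voices to [b]. /k/ is a voiceless stop between vowels /a/ and /o/, so it voices to [g]. /p/ is a voiceless stop between vowels /o/ and /i/, so it voices to [b]. /t/ is a voiceless stop between vowels /i/ and /o/, so it voices to [d]. → [xigobaezoagobidoh].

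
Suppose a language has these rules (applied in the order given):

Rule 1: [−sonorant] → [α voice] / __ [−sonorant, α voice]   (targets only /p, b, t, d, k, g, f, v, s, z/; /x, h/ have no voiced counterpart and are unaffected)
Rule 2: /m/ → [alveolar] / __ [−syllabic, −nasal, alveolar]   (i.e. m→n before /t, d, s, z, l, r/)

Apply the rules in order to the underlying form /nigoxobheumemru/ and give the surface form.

Rule 1 (regressive voicing assimilation): /b/ precedes the voiceless obstruent /h/, so it devoices to [p] by assimilation. /nigoxobheumemru/ → nigoxopheumemru.
Rule 2 (nasal place assimilation): /m/ precedes the alveolar consonant /r/, so it assimilates in place to [n]. /nigoxopheumemru/ → nigoxopheumenru.

nigoxopheumenru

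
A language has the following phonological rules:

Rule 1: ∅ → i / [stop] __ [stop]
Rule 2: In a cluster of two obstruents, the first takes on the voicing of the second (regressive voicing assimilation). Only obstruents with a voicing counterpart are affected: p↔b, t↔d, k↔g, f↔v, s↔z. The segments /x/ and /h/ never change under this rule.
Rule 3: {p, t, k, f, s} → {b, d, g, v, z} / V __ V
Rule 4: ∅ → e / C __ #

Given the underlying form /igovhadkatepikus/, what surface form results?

igofhadigadebiguse

Rule 1 (stop-cluster i-epenthesis): /d/ and /k/ form a stop–stop cluster, so [i] is inserted between them. /igovhadkatepikus/ → igovhadikatepikus.
Rule 2 (regressive voicing assimilation): /v/ precedes the voiceless obstruent /h/, so it devoices to [f] by assimilation. /igovhadikatepikus/ → igofhadikatepikus.
Rule 3 (intervocalic voicing): /k/ is a voiceless obstruent between vowels /i/ and /a/, so it voices to [g]. /t/ is a voiceless obstruent between vowels /a/ and /e/, so it voices to [d]. /p/ is a voiceless obstruent between vowels /e/ and /i/, so it voices to [b]. /k/ is a voiceless obstruent between vowels /i/ and /u/, so it voices to [g]. /igofhadikatepikus/ → igofhadigadebigus.
Rule 4 (final e-epenthesis): the form ends in the consonant /s/, so [e] is inserted word-finally. /igofhadigadebigus/ → igofhadigadebiguse.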